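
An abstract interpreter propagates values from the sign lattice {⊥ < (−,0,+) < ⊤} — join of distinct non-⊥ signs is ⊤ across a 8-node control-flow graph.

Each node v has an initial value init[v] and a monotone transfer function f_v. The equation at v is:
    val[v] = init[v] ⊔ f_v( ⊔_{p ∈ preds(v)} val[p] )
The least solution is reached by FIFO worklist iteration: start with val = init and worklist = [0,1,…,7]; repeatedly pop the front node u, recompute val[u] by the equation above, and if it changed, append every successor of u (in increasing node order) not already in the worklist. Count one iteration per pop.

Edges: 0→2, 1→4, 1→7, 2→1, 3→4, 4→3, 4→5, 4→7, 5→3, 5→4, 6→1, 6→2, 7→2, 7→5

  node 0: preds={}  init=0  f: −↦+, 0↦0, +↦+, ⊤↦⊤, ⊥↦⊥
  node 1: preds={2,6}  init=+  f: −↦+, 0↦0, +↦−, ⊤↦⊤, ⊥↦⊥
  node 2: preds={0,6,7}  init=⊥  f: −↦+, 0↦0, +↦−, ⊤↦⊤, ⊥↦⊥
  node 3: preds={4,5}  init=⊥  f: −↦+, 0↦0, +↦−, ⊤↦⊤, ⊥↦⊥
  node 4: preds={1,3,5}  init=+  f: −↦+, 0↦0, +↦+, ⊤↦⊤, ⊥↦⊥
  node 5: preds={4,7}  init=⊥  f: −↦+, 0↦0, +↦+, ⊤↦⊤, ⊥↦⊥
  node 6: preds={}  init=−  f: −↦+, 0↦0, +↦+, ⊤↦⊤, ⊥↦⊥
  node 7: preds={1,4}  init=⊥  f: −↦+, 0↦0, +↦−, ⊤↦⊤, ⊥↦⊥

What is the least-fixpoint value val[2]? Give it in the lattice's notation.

⊤

Worklist (14 pops):
  #1 pop 0: in=⊥ → 0 (no change)
  #2 pop 1: in=− → + (no change)
  #3 pop 2: in=⊤ → ⊤ (was ⊥); enqueue [1]
  #4 pop 3: in=+ → − (was ⊥); enqueue []
  #5 pop 4: in=⊤ → ⊤ (was +); enqueue [3]
  #6 pop 5: in=⊤ → ⊤ (was ⊥); enqueue [4]
  #7 pop 6: in=⊥ → − (no change)
  #8 pop 7: in=⊤ → ⊤ (was ⊥); enqueue [2,5]
  #9 pop 1: in=⊤ → ⊤ (was +); enqueue [7]
  #10 pop 3: in=⊤ → ⊤ (was −); enqueue []
  #11 pop 4: in=⊤ → ⊤ (no change)
  #12 pop 2: in=⊤ → ⊤ (no change)
  #13 pop 5: in=⊤ → ⊤ (no change)
  #14 pop 7: in=⊤ → ⊤ (no change)

Fixpoint:
  val[0] = 0
  val[1] = ⊤
  val[2] = ⊤
  val[3] = ⊤
  val[4] = ⊤
  val[5] = ⊤
  val[6] = −
  val[7] = ⊤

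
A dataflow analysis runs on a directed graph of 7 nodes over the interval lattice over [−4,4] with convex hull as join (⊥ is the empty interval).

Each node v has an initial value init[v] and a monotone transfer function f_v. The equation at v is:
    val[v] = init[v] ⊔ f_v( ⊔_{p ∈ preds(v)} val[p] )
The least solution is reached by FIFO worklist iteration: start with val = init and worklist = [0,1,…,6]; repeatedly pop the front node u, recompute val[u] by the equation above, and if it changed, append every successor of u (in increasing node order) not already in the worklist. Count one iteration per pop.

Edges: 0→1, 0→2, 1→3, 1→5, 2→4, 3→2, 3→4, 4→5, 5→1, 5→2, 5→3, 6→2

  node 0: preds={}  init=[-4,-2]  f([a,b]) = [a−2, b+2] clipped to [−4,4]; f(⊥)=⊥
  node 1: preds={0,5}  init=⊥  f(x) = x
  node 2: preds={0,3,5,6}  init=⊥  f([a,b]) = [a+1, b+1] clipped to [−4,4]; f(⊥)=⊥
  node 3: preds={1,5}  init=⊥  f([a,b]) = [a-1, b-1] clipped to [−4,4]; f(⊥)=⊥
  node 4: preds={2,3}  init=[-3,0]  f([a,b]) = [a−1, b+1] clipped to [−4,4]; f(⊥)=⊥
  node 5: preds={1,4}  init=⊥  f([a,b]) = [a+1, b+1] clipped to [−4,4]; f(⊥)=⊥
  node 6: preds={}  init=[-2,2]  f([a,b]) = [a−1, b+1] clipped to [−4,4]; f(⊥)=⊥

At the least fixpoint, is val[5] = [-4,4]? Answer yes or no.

no

Worklist (13 pops):
  #1 pop 0: in=⊥ → [-4,-2] (no change)
  #2 pop 1: in=[-4,-2] → [-4,-2] (was ⊥); enqueue []
  #3 pop 2: in=[-4,2] → [-3,3] (was ⊥); enqueue []
  #4 pop 3: in=[-4,-2] → [-4,-3] (was ⊥); enqueue [2]
  #5 pop 4: in=[-4,3] → [-4,4] (was [-3,0]); enqueue []
  #6 pop 5: in=[-4,4] → [-3,4] (was ⊥); enqueue [1,3]
  #7 pop 6: in=⊥ → [-2,2] (no change)
  #8 pop 2: in=[-4,4] → [-3,4] (was [-3,3]); enqueue [4]
  #9 pop 1: in=[-4,4] → [-4,4] (was [-4,-2]); enqueue [5]
  #10 pop 3: in=[-4,4] → [-4,3] (was [-4,-3]); enqueue [2]
  #11 pop 4: in=[-4,4] → [-4,4] (no change)
  #12 pop 5: in=[-4,4] → [-3,4] (no change)
  #13 pop 2: in=[-4,4] → [-3,4] (no change)

Fixpoint:
  val[0] = [-4,-2]
  val[1] = [-4,4]
  val[2] = [-3,4]
  val[3] = [-4,3]
  val[4] = [-4,4]
  val[5] = [-3,4]
  val[6] = [-2,2]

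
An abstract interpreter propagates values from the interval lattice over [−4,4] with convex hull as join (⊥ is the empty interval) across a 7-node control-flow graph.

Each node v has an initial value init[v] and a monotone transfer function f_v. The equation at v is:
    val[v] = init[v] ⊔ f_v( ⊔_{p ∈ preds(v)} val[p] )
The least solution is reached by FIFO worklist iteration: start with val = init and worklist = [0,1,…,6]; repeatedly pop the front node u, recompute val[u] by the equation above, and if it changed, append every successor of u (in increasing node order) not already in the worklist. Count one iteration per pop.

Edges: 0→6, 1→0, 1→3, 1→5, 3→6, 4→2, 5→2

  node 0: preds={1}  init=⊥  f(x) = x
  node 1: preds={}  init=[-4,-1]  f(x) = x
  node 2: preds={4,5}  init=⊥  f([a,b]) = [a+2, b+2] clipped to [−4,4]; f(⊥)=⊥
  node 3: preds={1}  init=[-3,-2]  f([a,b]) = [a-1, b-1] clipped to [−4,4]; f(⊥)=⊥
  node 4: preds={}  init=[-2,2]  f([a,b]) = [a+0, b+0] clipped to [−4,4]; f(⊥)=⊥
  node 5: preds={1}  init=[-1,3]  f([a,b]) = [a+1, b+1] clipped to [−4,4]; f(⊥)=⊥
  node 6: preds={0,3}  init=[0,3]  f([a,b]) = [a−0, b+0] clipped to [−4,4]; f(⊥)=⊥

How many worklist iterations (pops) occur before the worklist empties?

Trace (8 dequeues):
  [1] u=0 | in [-4,-1] | out [-4,-1] | prev ⊥ | push {}
  [2] u=1 | in ⊥ | out [-4,-1] | ==
  [3] u=2 | in [-2,3] | out [0,4] | prev ⊥ | push {}
  [4] u=3 | in [-4,-1] | out [-4,-2] | prev [-3,-2] | push {}
  [5] u=4 | in ⊥ | out [-2,2] | ==
  [6] u=5 | in [-4,-1] | out [-3,3] | prev [-1,3] | push {2}
  [7] u=6 | in [-4,-1] | out [-4,3] | prev [0,3] | push {}
  [8] u=2 | in [-3,3] | out [-1,4] | prev [0,4] | push {}

Converged values:
  [0] [-4,-1]
  [1] [-4,-1]
  [2] [-1,4]
  [3] [-4,-2]
  [4] [-2,2]
  [5] [-3,3]
  [6] [-4,3]

8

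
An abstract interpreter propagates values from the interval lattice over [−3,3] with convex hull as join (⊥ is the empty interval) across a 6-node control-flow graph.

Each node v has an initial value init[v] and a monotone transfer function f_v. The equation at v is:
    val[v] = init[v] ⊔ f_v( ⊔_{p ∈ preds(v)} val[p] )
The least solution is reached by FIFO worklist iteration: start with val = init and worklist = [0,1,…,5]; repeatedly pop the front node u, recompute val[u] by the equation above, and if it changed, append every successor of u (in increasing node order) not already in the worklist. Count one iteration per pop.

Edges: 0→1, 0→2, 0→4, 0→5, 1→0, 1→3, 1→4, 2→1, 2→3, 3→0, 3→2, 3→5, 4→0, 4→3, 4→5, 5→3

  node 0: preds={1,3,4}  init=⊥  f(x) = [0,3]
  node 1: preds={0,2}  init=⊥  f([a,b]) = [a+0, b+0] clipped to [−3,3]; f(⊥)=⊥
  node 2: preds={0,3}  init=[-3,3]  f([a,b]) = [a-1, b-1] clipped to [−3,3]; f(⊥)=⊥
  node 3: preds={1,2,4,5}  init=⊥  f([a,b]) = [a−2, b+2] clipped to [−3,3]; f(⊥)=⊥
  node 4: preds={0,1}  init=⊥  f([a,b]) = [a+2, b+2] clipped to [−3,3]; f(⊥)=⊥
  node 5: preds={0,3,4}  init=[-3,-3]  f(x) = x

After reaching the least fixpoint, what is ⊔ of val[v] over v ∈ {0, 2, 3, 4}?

[-3,3]

Iteration log — 9 steps:
  step 1. node 0  ⊔preds=⊥  new=[0,3]  old=⊥  +wl: 
  step 2. node 1  ⊔preds=[-3,3]  new=[-3,3]  old=⊥  +wl: 0
  step 3. node 2  ⊔preds=[0,3]  new=[-3,3]  stable
  step 4. node 3  ⊔preds=[-3,3]  new=[-3,3]  old=⊥  +wl: 2
  step 5. node 4  ⊔preds=[-3,3]  new=[-1,3]  old=⊥  +wl: 3
  step 6. node 5  ⊔preds=[-3,3]  new=[-3,3]  old=[-3,-3]  +wl: 
  step 7. node 0  ⊔preds=[-3,3]  new=[0,3]  stable
  step 8. node 2  ⊔preds=[-3,3]  new=[-3,3]  stable
  step 9. node 3  ⊔preds=[-3,3]  new=[-3,3]  stable

Least fixpoint reached:
  node 0: [0,3]
  node 1: [-3,3]
  node 2: [-3,3]
  node 3: [-3,3]
  node 4: [-1,3]
  node 5: [-3,3]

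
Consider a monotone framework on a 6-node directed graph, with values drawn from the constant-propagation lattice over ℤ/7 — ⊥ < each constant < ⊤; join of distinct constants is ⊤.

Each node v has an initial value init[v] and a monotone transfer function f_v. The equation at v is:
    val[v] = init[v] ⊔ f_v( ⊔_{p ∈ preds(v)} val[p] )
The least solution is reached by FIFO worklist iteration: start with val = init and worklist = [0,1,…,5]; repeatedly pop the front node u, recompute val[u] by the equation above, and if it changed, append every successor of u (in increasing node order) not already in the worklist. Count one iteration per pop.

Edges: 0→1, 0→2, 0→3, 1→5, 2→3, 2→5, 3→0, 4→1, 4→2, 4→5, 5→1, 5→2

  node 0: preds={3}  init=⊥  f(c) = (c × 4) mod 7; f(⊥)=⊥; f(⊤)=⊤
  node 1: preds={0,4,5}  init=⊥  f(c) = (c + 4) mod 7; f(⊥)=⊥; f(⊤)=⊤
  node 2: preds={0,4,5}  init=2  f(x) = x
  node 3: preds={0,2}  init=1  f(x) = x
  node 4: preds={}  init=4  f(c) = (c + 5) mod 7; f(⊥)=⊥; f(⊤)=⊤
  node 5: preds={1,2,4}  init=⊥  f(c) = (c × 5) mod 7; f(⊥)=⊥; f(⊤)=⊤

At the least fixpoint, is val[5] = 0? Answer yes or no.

Worklist (11 pops):
  #1 pop 0: in=1 → 4 (was ⊥); enqueue []
  #2 pop 1: in=4 → 1 (was ⊥); enqueue []
  #3 pop 2: in=4 → ⊤ (was 2); enqueue []
  #4 pop 3: in=⊤ → ⊤ (was 1); enqueue [0]
  #5 pop 4: in=⊥ → 4 (no change)
  #6 pop 5: in=⊤ → ⊤ (was ⊥); enqueue [1,2]
  #7 pop 0: in=⊤ → ⊤ (was 4); enqueue [3]
  #8 pop 1: in=⊤ → ⊤ (was 1); enqueue [5]
  #9 pop 2: in=⊤ → ⊤ (no change)
  #10 pop 3: in=⊤ → ⊤ (no change)
  #11 pop 5: in=⊤ → ⊤ (no change)

Fixpoint:
  val[0] = ⊤
  val[1] = ⊤
  val[2] = ⊤
  val[3] = ⊤
  val[4] = 4
  val[5] = ⊤

no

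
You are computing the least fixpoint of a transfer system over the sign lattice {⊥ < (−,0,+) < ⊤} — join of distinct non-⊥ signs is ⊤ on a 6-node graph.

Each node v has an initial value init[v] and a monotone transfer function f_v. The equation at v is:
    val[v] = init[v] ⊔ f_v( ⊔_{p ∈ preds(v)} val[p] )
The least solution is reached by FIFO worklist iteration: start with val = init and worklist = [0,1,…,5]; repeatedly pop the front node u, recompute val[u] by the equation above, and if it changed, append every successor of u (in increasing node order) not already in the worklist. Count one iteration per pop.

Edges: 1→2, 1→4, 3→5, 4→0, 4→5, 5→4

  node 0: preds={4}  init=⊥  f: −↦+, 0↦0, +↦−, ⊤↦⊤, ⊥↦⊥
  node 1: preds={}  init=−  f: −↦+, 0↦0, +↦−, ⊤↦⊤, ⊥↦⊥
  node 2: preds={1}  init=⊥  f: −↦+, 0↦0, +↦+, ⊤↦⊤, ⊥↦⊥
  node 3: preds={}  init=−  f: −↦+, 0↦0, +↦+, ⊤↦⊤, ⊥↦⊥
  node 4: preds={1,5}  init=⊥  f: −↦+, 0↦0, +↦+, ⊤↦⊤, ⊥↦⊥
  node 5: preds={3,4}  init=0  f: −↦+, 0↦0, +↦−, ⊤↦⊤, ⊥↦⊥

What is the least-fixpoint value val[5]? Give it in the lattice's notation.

Iteration log — 8 steps:
  step 1. node 0  ⊔preds=⊥  new=⊥  stable
  step 2. node 1  ⊔preds=⊥  new=−  stable
  step 3. node 2  ⊔preds=−  new=+  old=⊥  +wl: 
  step 4. node 3  ⊔preds=⊥  new=−  stable
  step 5. node 4  ⊔preds=⊤  new=⊤  old=⊥  +wl: 0
  step 6. node 5  ⊔preds=⊤  new=⊤  old=0  +wl: 4
  step 7. node 0  ⊔preds=⊤  new=⊤  old=⊥  +wl: 
  step 8. node 4  ⊔preds=⊤  new=⊤  stable

Least fixpoint reached:
  node 0: ⊤
  node 1: −
  node 2: +
  node 3: −
  node 4: ⊤
  node 5: ⊤

⊤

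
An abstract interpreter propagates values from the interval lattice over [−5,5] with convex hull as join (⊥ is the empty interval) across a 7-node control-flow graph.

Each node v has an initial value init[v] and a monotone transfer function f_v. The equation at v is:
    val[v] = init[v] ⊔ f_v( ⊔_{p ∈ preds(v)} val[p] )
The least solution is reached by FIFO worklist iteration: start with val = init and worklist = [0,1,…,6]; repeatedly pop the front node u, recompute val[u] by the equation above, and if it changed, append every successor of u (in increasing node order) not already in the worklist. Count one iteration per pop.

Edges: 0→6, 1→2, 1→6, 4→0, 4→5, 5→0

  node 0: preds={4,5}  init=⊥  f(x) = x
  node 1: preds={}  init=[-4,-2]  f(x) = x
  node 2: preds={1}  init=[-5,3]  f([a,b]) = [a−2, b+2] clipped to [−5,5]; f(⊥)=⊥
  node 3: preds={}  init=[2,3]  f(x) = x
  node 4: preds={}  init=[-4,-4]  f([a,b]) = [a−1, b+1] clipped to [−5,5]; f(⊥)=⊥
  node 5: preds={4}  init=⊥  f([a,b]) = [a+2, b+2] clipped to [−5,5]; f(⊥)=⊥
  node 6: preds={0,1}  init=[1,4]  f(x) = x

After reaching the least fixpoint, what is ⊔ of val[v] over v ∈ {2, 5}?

Trace (9 dequeues):
  [1] u=0 | in [-4,-4] | out [-4,-4] | prev ⊥ | push {}
  [2] u=1 | in ⊥ | out [-4,-2] | ==
  [3] u=2 | in [-4,-2] | out [-5,3] | ==
  [4] u=3 | in ⊥ | out [2,3] | ==
  [5] u=4 | in ⊥ | out [-4,-4] | ==
  [6] u=5 | in [-4,-4] | out [-2,-2] | prev ⊥ | push {0}
  [7] u=6 | in [-4,-2] | out [-4,4] | prev [1,4] | push {}
  [8] u=0 | in [-4,-2] | out [-4,-2] | prev [-4,-4] | push {6}
  [9] u=6 | in [-4,-2] | out [-4,4] | ==

Converged values:
  [0] [-4,-2]
  [1] [-4,-2]
  [2] [-5,3]
  [3] [2,3]
  [4] [-4,-4]
  [5] [-2,-2]
  [6] [-4,4]

[-5,3]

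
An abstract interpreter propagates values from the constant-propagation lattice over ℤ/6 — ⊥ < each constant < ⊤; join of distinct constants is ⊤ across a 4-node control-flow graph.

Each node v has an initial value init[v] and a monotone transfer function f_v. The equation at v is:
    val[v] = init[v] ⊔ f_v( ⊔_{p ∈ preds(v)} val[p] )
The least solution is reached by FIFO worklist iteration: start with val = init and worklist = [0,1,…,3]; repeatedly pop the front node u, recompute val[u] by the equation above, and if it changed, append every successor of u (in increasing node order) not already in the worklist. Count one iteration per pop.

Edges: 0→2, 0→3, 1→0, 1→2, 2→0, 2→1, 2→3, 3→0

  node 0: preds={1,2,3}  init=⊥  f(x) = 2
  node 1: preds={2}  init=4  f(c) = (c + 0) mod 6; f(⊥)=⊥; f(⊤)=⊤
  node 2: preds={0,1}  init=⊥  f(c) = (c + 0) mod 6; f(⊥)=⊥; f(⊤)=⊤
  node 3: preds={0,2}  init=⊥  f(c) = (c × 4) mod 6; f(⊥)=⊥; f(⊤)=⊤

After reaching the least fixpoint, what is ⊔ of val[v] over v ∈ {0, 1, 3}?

Iteration log — 8 steps:
  step 1. node 0  ⊔preds=4  new=2  old=⊥  +wl: 
  step 2. node 1  ⊔preds=⊥  new=4  stable
  step 3. node 2  ⊔preds=⊤  new=⊤  old=⊥  +wl: 0,1
  step 4. node 3  ⊔preds=⊤  new=⊤  old=⊥  +wl: 
  step 5. node 0  ⊔preds=⊤  new=2  stable
  step 6. node 1  ⊔preds=⊤  new=⊤  old=4  +wl: 0,2
  step 7. node 0  ⊔preds=⊤  new=2  stable
  step 8. node 2  ⊔preds=⊤  new=⊤  stable

Least fixpoint reached:
  node 0: 2
  node 1: ⊤
  node 2: ⊤
  node 3: ⊤

⊤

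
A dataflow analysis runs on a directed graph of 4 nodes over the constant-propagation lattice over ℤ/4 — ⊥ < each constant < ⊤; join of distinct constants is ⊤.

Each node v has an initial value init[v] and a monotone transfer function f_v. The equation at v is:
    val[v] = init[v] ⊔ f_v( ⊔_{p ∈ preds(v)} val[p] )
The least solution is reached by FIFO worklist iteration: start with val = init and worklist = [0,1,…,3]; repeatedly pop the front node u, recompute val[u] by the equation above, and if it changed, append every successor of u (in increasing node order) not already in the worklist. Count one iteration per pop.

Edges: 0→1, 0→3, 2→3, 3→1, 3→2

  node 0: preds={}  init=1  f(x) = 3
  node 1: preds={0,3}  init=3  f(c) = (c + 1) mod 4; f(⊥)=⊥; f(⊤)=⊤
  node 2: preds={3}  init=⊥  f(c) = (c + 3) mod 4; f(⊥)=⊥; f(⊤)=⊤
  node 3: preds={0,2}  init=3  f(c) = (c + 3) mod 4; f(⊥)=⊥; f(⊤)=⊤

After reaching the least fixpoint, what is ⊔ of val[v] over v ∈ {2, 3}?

Worklist (7 pops):
  #1 pop 0: in=⊥ → ⊤ (was 1); enqueue []
  #2 pop 1: in=⊤ → ⊤ (was 3); enqueue []
  #3 pop 2: in=3 → 2 (was ⊥); enqueue []
  #4 pop 3: in=⊤ → ⊤ (was 3); enqueue [1,2]
  #5 pop 1: in=⊤ → ⊤ (no change)
  #6 pop 2: in=⊤ → ⊤ (was 2); enqueue [3]
  #7 pop 3: in=⊤ → ⊤ (no change)

Fixpoint:
  val[0] = ⊤
  val[1] = ⊤
  val[2] = ⊤
  val[3] = ⊤

⊤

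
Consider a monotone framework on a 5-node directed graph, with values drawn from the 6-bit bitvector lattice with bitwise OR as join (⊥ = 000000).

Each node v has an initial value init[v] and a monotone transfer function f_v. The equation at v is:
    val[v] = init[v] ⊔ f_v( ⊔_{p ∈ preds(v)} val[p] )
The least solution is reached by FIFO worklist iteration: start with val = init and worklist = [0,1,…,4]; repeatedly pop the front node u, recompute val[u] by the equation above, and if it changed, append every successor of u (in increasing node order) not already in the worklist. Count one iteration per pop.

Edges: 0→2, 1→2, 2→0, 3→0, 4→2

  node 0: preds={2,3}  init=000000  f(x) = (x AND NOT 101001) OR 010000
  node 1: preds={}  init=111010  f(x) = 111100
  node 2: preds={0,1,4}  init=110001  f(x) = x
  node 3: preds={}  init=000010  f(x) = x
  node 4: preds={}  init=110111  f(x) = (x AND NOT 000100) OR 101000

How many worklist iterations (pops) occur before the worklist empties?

Worklist (7 pops):
  #1 pop 0: in=110011 → 010010 (was 000000); enqueue []
  #2 pop 1: in=000000 → 111110 (was 111010); enqueue []
  #3 pop 2: in=111111 → 111111 (was 110001); enqueue [0]
  #4 pop 3: in=000000 → 000010 (no change)
  #5 pop 4: in=000000 → 111111 (was 110111); enqueue [2]
  #6 pop 0: in=111111 → 010110 (was 010010); enqueue []
  #7 pop 2: in=111111 → 111111 (no change)

Fixpoint:
  val[0] = 010110
  val[1] = 111110
  val[2] = 111111
  val[3] = 000010
  val[4] = 111111

7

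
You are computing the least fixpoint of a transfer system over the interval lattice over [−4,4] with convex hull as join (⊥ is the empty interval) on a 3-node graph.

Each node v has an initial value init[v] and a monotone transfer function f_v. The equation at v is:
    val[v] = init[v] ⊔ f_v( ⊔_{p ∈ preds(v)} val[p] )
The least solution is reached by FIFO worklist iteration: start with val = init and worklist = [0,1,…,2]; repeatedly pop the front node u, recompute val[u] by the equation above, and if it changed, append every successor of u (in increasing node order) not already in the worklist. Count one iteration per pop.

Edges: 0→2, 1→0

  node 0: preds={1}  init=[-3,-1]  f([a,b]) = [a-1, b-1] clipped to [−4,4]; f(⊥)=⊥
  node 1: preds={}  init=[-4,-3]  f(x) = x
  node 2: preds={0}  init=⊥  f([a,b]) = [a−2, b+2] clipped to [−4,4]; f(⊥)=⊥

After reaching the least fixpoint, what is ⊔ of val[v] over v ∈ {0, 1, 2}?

Worklist (3 pops):
  #1 pop 0: in=[-4,-3] → [-4,-1] (was [-3,-1]); enqueue []
  #2 pop 1: in=⊥ → [-4,-3] (no change)
  #3 pop 2: in=[-4,-1] → [-4,1] (was ⊥); enqueue []

Fixpoint:
  val[0] = [-4,-1]
  val[1] = [-4,-3]
  val[2] = [-4,1]

[-4,1]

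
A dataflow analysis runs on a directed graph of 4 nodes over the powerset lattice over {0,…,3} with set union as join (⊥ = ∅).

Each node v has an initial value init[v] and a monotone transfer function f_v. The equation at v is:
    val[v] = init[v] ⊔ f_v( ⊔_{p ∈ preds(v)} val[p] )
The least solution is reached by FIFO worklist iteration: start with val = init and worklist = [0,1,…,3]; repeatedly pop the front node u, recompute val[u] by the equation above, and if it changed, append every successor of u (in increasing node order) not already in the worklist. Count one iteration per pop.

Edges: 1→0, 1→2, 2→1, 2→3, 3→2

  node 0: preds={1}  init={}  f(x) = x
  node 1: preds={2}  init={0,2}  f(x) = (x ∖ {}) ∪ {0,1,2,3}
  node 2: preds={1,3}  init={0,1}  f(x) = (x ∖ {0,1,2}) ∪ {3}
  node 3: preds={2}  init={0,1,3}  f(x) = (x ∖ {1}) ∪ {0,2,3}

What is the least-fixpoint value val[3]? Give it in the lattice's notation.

Trace (7 dequeues):
  [1] u=0 | in {0,2} | out {0,2} | prev {} | push {}
  [2] u=1 | in {0,1} | out {0,1,2,3} | prev {0,2} | push {0}
  [3] u=2 | in {0,1,2,3} | out {0,1,3} | prev {0,1} | push {1}
  [4] u=3 | in {0,1,3} | out {0,1,2,3} | prev {0,1,3} | push {2}
  [5] u=0 | in {0,1,2,3} | out {0,1,2,3} | prev {0,2} | push {}
  [6] u=1 | in {0,1,3} | out {0,1,2,3} | ==
  [7] u=2 | in {0,1,2,3} | out {0,1,3} | ==

Converged values:
  [0] {0,1,2,3}
  [1] {0,1,2,3}
  [2] {0,1,3}
  [3] {0,1,2,3}

{0,1,2,3}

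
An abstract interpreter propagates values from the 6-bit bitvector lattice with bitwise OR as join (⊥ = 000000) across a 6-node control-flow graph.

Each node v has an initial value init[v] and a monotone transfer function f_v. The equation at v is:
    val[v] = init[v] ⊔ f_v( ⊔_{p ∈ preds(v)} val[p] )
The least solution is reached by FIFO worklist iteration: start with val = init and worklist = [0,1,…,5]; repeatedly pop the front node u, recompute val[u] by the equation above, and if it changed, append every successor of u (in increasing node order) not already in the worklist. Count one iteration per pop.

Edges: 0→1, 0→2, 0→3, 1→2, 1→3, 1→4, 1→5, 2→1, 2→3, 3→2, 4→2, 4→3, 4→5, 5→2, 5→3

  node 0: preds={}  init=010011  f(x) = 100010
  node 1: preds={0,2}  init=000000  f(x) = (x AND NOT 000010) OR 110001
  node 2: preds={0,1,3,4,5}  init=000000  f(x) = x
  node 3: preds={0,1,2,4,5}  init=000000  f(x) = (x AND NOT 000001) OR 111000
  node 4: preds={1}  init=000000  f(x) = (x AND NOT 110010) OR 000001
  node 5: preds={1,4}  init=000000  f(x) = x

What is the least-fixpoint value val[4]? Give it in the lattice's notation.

Worklist (16 pops):
  #1 pop 0: in=000000 → 110011 (was 010011); enqueue []
  #2 pop 1: in=110011 → 110001 (was 000000); enqueue []
  #3 pop 2: in=110011 → 110011 (was 000000); enqueue [1]
  #4 pop 3: in=110011 → 111010 (was 000000); enqueue [2]
  #5 pop 4: in=110001 → 000001 (was 000000); enqueue [3]
  #6 pop 5: in=110001 → 110001 (was 000000); enqueue []
  #7 pop 1: in=110011 → 110001 (no change)
  #8 pop 2: in=111011 → 111011 (was 110011); enqueue [1]
  #9 pop 3: in=111011 → 111010 (no change)
  #10 pop 1: in=111011 → 111001 (was 110001); enqueue [2,3,4,5]
  #11 pop 2: in=111011 → 111011 (no change)
  #12 pop 3: in=111011 → 111010 (no change)
  #13 pop 4: in=111001 → 001001 (was 000001); enqueue [2,3]
  #14 pop 5: in=111001 → 111001 (was 110001); enqueue []
  #15 pop 2: in=111011 → 111011 (no change)
  #16 pop 3: in=111011 → 111010 (no change)

Fixpoint:
  val[0] = 110011
  val[1] = 111001
  val[2] = 111011
  val[3] = 111010
  val[4] = 001001
  val[5] = 111001

001001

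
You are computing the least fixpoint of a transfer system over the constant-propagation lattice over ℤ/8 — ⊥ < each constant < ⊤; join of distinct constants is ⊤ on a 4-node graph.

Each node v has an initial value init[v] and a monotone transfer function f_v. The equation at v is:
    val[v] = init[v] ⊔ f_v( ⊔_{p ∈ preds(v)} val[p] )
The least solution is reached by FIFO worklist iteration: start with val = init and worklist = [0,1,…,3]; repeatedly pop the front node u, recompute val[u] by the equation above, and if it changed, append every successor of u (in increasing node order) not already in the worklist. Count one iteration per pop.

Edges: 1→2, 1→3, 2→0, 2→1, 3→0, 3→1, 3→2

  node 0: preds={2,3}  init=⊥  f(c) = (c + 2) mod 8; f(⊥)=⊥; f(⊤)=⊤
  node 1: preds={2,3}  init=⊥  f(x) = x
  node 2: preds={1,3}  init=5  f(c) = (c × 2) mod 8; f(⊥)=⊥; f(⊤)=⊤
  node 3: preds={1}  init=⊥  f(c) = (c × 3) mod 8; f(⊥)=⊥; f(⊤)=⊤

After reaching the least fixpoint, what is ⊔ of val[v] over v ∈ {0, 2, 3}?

⊤

Iteration log — 11 steps:
  step 1. node 0  ⊔preds=5  new=7  old=⊥  +wl: 
  step 2. node 1  ⊔preds=5  new=5  old=⊥  +wl: 
  step 3. node 2  ⊔preds=5  new=⊤  old=5  +wl: 0,1
  step 4. node 3  ⊔preds=5  new=7  old=⊥  +wl: 2
  step 5. node 0  ⊔preds=⊤  new=⊤  old=7  +wl: 
  step 6. node 1  ⊔preds=⊤  new=⊤  old=5  +wl: 3
  step 7. node 2  ⊔preds=⊤  new=⊤  stable
  step 8. node 3  ⊔preds=⊤  new=⊤  old=7  +wl: 0,1,2
  step 9. node 0  ⊔preds=⊤  new=⊤  stable
  step 10. node 1  ⊔preds=⊤  new=⊤  stable
  step 11. node 2  ⊔preds=⊤  new=⊤  stable

Least fixpoint reached:
  node 0: ⊤
  node 1: ⊤
  node 2: ⊤
  node 3: ⊤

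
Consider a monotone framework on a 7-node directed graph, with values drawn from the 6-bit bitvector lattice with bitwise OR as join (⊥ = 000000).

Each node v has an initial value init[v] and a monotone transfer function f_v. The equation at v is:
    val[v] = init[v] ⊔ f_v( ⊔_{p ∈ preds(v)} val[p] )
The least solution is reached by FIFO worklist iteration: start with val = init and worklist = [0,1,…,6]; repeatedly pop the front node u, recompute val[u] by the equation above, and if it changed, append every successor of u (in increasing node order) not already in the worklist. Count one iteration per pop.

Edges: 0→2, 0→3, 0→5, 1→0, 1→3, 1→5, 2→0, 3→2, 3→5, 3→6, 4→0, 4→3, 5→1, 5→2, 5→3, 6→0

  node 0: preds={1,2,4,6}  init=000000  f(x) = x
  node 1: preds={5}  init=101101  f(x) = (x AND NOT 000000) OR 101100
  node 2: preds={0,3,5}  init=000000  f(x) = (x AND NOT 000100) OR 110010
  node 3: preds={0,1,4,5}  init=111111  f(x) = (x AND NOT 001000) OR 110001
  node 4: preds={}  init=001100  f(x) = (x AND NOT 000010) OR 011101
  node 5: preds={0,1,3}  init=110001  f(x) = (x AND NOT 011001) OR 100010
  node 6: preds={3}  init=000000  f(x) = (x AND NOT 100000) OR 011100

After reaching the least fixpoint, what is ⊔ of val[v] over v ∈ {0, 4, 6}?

111111

Trace (14 dequeues):
  [1] u=0 | in 101101 | out 101101 | prev 000000 | push {}
  [2] u=1 | in 110001 | out 111101 | prev 101101 | push {0}
  [3] u=2 | in 111111 | out 111011 | prev 000000 | push {}
  [4] u=3 | in 111101 | out 111111 | ==
  [5] u=4 | in 000000 | out 011101 | prev 001100 | push {3}
  [6] u=5 | in 111111 | out 110111 | prev 110001 | push {1,2}
  [7] u=6 | in 111111 | out 011111 | prev 000000 | push {}
  [8] u=0 | in 111111 | out 111111 | prev 101101 | push {5}
  [9] u=3 | in 111111 | out 111111 | ==
  [10] u=1 | in 110111 | out 111111 | prev 111101 | push {0,3}
  [11] u=2 | in 111111 | out 111011 | ==
  [12] u=5 | in 111111 | out 110111 | ==
  [13] u=0 | in 111111 | out 111111 | ==
  [14] u=3 | in 111111 | out 111111 | ==

Converged values:
  [0] 111111
  [1] 111111
  [2] 111011
  [3] 111111
  [4] 011101
  [5] 110111
  [6] 011111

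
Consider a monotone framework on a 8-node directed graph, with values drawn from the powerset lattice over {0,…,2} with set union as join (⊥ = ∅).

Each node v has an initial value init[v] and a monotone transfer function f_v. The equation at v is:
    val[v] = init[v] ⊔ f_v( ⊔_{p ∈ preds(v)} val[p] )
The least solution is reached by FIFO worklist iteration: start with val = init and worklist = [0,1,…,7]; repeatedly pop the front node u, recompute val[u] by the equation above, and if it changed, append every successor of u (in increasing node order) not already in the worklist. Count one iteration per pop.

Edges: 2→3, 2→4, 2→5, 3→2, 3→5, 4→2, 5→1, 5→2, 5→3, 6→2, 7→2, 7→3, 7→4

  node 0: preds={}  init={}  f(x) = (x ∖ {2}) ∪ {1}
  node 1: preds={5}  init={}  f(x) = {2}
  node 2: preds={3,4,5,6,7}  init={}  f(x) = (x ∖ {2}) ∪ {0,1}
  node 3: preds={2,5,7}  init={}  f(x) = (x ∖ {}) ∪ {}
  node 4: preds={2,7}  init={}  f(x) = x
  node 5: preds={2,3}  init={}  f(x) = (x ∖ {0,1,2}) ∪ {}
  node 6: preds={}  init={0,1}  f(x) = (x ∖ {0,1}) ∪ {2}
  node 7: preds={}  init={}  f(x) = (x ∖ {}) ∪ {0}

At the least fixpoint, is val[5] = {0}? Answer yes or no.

Iteration log — 11 steps:
  step 1. node 0  ⊔preds={}  new={1}  old={}  +wl: 
  step 2. node 1  ⊔preds={}  new={2}  old={}  +wl: 
  step 3. node 2  ⊔preds={0,1}  new={0,1}  old={}  +wl: 
  step 4. node 3  ⊔preds={0,1}  new={0,1}  old={}  +wl: 2
  step 5. node 4  ⊔preds={0,1}  new={0,1}  old={}  +wl: 
  step 6. node 5  ⊔preds={0,1}  new={}  stable
  step 7. node 6  ⊔preds={}  new={0,1,2}  old={0,1}  +wl: 
  step 8. node 7  ⊔preds={}  new={0}  old={}  +wl: 3,4
  step 9. node 2  ⊔preds={0,1,2}  new={0,1}  stable
  step 10. node 3  ⊔preds={0,1}  new={0,1}  stable
  step 11. node 4  ⊔preds={0,1}  new={0,1}  stable

Least fixpoint reached:
  node 0: {1}
  node 1: {2}
  node 2: {0,1}
  node 3: {0,1}
  node 4: {0,1}
  node 5: {}
  node 6: {0,1,2}
  node 7: {0}

no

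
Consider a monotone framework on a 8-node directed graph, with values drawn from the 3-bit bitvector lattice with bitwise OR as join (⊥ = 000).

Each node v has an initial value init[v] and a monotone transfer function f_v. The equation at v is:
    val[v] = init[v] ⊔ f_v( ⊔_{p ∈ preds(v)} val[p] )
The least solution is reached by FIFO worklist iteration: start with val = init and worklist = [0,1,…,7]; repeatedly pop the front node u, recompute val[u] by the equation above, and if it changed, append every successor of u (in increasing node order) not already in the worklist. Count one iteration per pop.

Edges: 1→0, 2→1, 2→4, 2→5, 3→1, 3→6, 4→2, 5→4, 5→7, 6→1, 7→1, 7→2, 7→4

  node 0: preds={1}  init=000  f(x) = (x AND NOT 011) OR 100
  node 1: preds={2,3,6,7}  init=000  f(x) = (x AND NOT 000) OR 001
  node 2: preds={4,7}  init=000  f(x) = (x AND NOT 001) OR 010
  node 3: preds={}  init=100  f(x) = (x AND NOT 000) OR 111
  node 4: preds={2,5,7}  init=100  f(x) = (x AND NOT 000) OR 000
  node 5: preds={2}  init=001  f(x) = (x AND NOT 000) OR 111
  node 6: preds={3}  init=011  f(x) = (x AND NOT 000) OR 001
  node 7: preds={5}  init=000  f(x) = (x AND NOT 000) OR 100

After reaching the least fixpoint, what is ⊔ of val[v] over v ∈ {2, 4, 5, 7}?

111

Trace (12 dequeues):
  [1] u=0 | in 000 | out 100 | prev 000 | push {}
  [2] u=1 | in 111 | out 111 | prev 000 | push {0}
  [3] u=2 | in 100 | out 110 | prev 000 | push {1}
  [4] u=3 | in 000 | out 111 | prev 100 | push {}
  [5] u=4 | in 111 | out 111 | prev 100 | push {2}
  [6] u=5 | in 110 | out 111 | prev 001 | push {4}
  [7] u=6 | in 111 | out 111 | prev 011 | push {}
  [8] u=7 | in 111 | out 111 | prev 000 | push {}
  [9] u=0 | in 111 | out 100 | ==
  [10] u=1 | in 111 | out 111 | ==
  [11] u=2 | in 111 | out 110 | ==
  [12] u=4 | in 111 | out 111 | ==

Converged values:
  [0] 100
  [1] 111
  [2] 110
  [3] 111
  [4] 111
  [5] 111
  [6] 111
  [7] 111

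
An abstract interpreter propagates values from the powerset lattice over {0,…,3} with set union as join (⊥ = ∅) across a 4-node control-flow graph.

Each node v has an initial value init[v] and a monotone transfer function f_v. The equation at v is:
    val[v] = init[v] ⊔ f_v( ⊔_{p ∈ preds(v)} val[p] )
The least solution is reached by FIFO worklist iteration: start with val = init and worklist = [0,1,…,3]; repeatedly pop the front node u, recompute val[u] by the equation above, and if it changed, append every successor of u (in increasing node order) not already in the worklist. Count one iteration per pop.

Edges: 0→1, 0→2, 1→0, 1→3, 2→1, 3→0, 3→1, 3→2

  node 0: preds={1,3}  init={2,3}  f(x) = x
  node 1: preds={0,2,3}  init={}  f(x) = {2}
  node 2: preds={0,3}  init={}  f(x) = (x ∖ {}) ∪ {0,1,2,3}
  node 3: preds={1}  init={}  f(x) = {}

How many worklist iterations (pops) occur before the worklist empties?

Worklist (6 pops):
  #1 pop 0: in={} → {2,3} (no change)
  #2 pop 1: in={2,3} → {2} (was {}); enqueue [0]
  #3 pop 2: in={2,3} → {0,1,2,3} (was {}); enqueue [1]
  #4 pop 3: in={2} → {} (no change)
  #5 pop 0: in={2} → {2,3} (no change)
  #6 pop 1: in={0,1,2,3} → {2} (no change)

Fixpoint:
  val[0] = {2,3}
  val[1] = {2}
  val[2] = {0,1,2,3}
  val[3] = {}

6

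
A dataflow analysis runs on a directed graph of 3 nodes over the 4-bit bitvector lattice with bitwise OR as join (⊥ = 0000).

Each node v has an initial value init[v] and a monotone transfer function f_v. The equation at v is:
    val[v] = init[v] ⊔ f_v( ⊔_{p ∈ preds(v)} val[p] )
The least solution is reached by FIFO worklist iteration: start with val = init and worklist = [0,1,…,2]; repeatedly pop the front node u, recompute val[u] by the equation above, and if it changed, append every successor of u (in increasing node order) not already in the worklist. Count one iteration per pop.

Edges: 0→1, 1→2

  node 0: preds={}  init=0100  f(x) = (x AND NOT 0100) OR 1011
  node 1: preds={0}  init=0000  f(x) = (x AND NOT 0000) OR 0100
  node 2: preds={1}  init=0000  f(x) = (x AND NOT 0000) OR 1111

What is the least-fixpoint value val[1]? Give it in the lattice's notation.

Trace (3 dequeues):
  [1] u=0 | in 0000 | out 1111 | prev 0100 | push {}
  [2] u=1 | in 1111 | out 1111 | prev 0000 | push {}
  [3] u=2 | in 1111 | out 1111 | prev 0000 | push {}

Converged values:
  [0] 1111
  [1] 1111
  [2] 1111

1111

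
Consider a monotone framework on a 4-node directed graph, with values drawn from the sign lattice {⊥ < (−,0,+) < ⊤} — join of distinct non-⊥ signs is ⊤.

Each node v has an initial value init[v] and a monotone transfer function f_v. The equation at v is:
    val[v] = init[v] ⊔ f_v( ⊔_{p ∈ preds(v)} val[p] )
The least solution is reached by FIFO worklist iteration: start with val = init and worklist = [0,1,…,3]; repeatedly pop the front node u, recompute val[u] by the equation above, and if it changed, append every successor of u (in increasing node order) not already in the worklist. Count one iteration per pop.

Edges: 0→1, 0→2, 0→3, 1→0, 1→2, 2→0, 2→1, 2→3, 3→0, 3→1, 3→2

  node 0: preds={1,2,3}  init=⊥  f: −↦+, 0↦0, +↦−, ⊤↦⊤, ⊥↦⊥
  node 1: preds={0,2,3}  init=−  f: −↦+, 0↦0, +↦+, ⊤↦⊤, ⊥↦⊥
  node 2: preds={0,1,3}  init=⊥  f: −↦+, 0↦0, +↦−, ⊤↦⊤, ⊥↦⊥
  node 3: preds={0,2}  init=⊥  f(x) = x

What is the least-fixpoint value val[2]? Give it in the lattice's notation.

⊤

Trace (8 dequeues):
  [1] u=0 | in − | out + | prev ⊥ | push {}
  [2] u=1 | in + | out ⊤ | prev − | push {0}
  [3] u=2 | in ⊤ | out ⊤ | prev ⊥ | push {1}
  [4] u=3 | in ⊤ | out ⊤ | prev ⊥ | push {2}
  [5] u=0 | in ⊤ | out ⊤ | prev + | push {3}
  [6] u=1 | in ⊤ | out ⊤ | ==
  [7] u=2 | in ⊤ | out ⊤ | ==
  [8] u=3 | in ⊤ | out ⊤ | ==

Converged values:
  [0] ⊤
  [1] ⊤
  [2] ⊤
  [3] ⊤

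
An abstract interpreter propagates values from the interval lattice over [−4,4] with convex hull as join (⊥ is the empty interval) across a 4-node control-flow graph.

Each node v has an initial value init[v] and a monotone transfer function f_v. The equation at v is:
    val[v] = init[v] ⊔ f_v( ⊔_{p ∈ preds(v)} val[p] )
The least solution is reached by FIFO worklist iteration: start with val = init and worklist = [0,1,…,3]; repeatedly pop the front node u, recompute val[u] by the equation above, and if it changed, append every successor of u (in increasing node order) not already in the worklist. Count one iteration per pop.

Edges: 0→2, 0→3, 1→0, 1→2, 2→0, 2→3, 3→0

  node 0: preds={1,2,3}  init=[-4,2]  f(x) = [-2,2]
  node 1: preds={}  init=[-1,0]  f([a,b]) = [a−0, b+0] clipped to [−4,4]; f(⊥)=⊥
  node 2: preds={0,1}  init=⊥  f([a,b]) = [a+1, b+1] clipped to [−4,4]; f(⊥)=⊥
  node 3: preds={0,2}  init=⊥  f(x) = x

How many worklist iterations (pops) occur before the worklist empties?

Worklist (5 pops):
  #1 pop 0: in=[-1,0] → [-4,2] (no change)
  #2 pop 1: in=⊥ → [-1,0] (no change)
  #3 pop 2: in=[-4,2] → [-3,3] (was ⊥); enqueue [0]
  #4 pop 3: in=[-4,3] → [-4,3] (was ⊥); enqueue []
  #5 pop 0: in=[-4,3] → [-4,2] (no change)

Fixpoint:
  val[0] = [-4,2]
  val[1] = [-1,0]
  val[2] = [-3,3]
  val[3] = [-4,3]

5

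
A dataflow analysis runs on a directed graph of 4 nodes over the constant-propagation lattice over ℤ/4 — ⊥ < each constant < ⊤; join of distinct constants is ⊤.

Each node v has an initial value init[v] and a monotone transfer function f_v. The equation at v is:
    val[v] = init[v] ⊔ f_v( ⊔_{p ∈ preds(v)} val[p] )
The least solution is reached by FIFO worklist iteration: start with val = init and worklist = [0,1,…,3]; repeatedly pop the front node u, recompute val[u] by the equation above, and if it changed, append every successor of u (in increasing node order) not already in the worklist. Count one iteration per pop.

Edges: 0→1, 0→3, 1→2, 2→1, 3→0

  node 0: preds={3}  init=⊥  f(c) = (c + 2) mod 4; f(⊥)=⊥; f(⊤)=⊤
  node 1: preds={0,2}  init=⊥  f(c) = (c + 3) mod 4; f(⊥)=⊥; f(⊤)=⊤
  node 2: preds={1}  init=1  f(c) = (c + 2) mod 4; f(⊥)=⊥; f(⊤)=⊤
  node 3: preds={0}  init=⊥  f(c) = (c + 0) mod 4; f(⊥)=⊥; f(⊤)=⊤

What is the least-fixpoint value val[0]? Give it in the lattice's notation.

Iteration log — 6 steps:
  step 1. node 0  ⊔preds=⊥  new=⊥  stable
  step 2. node 1  ⊔preds=1  new=0  old=⊥  +wl: 
  step 3. node 2  ⊔preds=0  new=⊤  old=1  +wl: 1
  step 4. node 3  ⊔preds=⊥  new=⊥  stable
  step 5. node 1  ⊔preds=⊤  new=⊤  old=0  +wl: 2
  step 6. node 2  ⊔preds=⊤  new=⊤  stable

Least fixpoint reached:
  node 0: ⊥
  node 1: ⊤
  node 2: ⊤
  node 3: ⊥

⊥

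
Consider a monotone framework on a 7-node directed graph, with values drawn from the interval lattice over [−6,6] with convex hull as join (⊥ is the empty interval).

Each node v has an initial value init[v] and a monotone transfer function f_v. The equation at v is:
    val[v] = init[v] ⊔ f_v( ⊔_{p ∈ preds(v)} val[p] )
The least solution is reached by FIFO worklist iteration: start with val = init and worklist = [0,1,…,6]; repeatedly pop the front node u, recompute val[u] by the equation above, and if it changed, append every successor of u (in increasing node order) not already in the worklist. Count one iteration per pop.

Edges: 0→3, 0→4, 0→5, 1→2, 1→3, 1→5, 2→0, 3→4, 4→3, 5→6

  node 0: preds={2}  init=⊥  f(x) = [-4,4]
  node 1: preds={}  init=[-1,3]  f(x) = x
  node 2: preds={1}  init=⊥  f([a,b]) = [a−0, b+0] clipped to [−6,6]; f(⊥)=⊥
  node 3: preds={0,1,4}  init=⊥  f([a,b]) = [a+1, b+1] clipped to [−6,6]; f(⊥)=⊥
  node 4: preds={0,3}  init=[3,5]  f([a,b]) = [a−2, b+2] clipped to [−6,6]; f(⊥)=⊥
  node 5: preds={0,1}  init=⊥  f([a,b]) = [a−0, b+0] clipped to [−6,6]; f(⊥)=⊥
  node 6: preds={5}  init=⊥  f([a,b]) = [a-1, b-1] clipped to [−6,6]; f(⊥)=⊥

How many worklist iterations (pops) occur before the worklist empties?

10

Iteration log — 10 steps:
  step 1. node 0  ⊔preds=⊥  new=[-4,4]  old=⊥  +wl: 
  step 2. node 1  ⊔preds=⊥  new=[-1,3]  stable
  step 3. node 2  ⊔preds=[-1,3]  new=[-1,3]  old=⊥  +wl: 0
  step 4. node 3  ⊔preds=[-4,5]  new=[-3,6]  old=⊥  +wl: 
  step 5. node 4  ⊔preds=[-4,6]  new=[-6,6]  old=[3,5]  +wl: 3
  step 6. node 5  ⊔preds=[-4,4]  new=[-4,4]  old=⊥  +wl: 
  step 7. node 6  ⊔preds=[-4,4]  new=[-5,3]  old=⊥  +wl: 
  step 8. node 0  ⊔preds=[-1,3]  new=[-4,4]  stable
  step 9. node 3  ⊔preds=[-6,6]  new=[-5,6]  old=[-3,6]  +wl: 4
  step 10. node 4  ⊔preds=[-5,6]  new=[-6,6]  stable

Least fixpoint reached:
  node 0: [-4,4]
  node 1: [-1,3]
  node 2: [-1,3]
  node 3: [-5,6]
  node 4: [-6,6]
  node 5: [-4,4]
  node 6: [-5,3]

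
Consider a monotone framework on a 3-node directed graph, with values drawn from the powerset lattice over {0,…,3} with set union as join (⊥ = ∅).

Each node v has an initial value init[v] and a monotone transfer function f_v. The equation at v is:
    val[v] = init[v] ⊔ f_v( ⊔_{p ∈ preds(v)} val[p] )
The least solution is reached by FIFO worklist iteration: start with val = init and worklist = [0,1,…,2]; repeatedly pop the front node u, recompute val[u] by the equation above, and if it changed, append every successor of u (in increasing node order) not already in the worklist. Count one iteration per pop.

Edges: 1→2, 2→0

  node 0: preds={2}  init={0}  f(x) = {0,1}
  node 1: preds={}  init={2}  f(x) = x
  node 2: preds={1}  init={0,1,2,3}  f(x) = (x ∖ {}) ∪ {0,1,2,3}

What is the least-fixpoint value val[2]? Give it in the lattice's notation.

{0,1,2,3}

Iteration log — 3 steps:
  step 1. node 0  ⊔preds={0,1,2,3}  new={0,1}  old={0}  +wl: 
  step 2. node 1  ⊔preds={}  new={2}  stable
  step 3. node 2  ⊔preds={2}  new={0,1,2,3}  stable

Least fixpoint reached:
  node 0: {0,1}
  node 1: {2}
  node 2: {0,1,2,3}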